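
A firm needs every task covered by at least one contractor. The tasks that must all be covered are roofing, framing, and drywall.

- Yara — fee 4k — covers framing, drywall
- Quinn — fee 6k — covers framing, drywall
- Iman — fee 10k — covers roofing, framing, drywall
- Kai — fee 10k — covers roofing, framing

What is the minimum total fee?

10

The greedy cost-per-new-task heuristic would pick Yara and Iman for 14, but a cheaper cover exists.
Iman alone covers roofing, framing, drywall — every task.
Total fee: 10.
No cover costs less than 10.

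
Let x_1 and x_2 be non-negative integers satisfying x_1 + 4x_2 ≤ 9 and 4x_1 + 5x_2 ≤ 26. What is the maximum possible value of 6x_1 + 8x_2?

38

The continuous relaxation peaks at (5.36, 0.909) with value 39.45; rounding to a feasible lattice point costs some objective.
(x_1,x_2)=(5,1): 1·5+4·1=9≤9, 4·5+5·1=25≤26, objective 38.
(x_1,x_2)=(6,0): 1·6+4·0=6≤9, 4·6+5·0=24≤26, objective 36.
(x_1,x_2)=(4,1): 1·4+4·1=8≤9, 4·4+5·1=21≤26, objective 32.
(x_1,x_2)=(5,0): 1·5+4·0=5≤9, 4·5+5·0=20≤26, objective 30.
Maximum is 38 at (x_1,x_2)=(5,1).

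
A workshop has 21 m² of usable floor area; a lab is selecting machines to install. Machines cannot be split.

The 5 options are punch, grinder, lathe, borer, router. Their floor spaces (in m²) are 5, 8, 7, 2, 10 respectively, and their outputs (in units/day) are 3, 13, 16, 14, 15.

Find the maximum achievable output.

45

Take lathe, borer, and router: floor space 7 + 2 + 10 = 19 ≤ 21, output 16 + 14 + 15 = 45.
No other feasible combination does better.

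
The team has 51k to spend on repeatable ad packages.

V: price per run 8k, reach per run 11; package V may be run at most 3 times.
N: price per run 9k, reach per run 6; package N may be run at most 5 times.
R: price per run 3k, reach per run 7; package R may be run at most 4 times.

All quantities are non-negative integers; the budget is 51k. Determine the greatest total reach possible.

This is a bounded integer knapsack.
R has the best ratio (7/3); taking only R gives at most 4×7 = 28 (stopped by the supply cap of 4).
Mixing does better — 3×V, 1×N, and 4×R: price 45 ≤ 51, reach 3·11 + 1·6 + 4·7 = 67.

67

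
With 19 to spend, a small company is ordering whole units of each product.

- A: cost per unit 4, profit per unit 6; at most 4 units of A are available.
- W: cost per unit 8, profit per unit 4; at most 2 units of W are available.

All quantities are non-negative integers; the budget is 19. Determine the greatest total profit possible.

This is a bounded integer knapsack.
A has the best ratio (6/4); taking only A gives at most 4×6 = 24 (stopped by the cost limit).
Optimal: 4×A: cost 16 ≤ 19, profit 4·6 = 24.

24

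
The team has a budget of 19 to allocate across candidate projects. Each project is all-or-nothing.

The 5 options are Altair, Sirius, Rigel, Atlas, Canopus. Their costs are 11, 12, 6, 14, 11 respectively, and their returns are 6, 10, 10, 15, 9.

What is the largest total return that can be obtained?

This is an integer program with binary decision variables.
Rigel + Canopus: cost 6 + 11 = 17 ≤ 19, return 10 + 9 = 19.
Sirius + Rigel: cost 12 + 6 = 18 ≤ 19, return 10 + 10 = 20.
Altair + Rigel: cost 11 + 6 = 17 ≤ 19, return 6 + 10 = 16.
Best is Sirius and Rigel with total return 20.

20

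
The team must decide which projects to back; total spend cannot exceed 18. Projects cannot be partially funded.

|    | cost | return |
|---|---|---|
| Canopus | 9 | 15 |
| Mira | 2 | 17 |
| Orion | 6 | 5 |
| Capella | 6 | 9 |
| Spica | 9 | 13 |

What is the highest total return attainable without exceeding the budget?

41

Allowing fractional choices, the relaxed optimum would be about 42.4, but projects are indivisible.
Canopus + Mira + Orion: cost 9 + 2 + 6 = 17 ≤ 18, return 15 + 17 + 5 = 37.
Canopus + Mira + Capella: cost 9 + 2 + 6 = 17 ≤ 18, return 15 + 17 + 9 = 41.
Mira + Capella + Spica: cost 2 + 6 + 9 = 17 ≤ 18, return 17 + 9 + 13 = 39.
Best is Canopus, Mira, and Capella with total return 41.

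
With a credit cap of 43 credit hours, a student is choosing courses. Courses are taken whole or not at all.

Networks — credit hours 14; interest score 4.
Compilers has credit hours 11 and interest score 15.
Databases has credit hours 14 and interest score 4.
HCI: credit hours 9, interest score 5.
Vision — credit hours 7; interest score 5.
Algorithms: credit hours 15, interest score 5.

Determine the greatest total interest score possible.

30

This is an integer program with binary decision variables.
Allowing fractional choices, the relaxed optimum would be about 30.3, but courses are indivisible.
Compilers + HCI + Vision + Algorithms: credit hours 11 + 9 + 7 + 15 = 42 ≤ 43, interest score 15 + 5 + 5 + 5 = 30.
Compilers + Databases + HCI + Vision: credit hours 11 + 14 + 9 + 7 = 41 ≤ 43, interest score 15 + 4 + 5 + 5 = 29.
Networks + Compilers + HCI + Vision: credit hours 14 + 11 + 9 + 7 = 41 ≤ 43, interest score 4 + 15 + 5 + 5 = 29.
Best is Compilers, HCI, Vision, and Algorithms with total interest score 30.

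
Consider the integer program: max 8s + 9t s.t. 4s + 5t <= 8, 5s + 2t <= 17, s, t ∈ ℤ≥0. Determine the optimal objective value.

16

(s,t)=(2,0) is feasible, giving 16.
(s,t)=(1,0) is feasible, giving 8.
The best lattice point is (2,0), giving 16.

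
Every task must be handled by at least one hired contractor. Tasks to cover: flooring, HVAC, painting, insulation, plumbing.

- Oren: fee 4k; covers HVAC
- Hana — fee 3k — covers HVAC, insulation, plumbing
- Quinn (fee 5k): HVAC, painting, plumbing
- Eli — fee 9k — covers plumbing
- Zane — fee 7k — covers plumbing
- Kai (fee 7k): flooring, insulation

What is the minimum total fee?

12

The greedy cost-per-new-task heuristic would pick Hana, Quinn, and Kai for 15, but a cheaper cover exists.
Choose Quinn and Kai: together they cover flooring, HVAC, painting, insulation, plumbing — every task.
Total fee: 5 + 7 = 12.
No cover costs less than 12.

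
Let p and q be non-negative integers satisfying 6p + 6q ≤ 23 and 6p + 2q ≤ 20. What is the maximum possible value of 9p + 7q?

The continuous relaxation peaks at (3.08, 0.75) with value 33.00; rounding to a feasible lattice point costs some objective.
(p,q)=(3,0) is feasible, giving 27.
(p,q)=(2,1) is feasible, giving 25.
(p,q)=(2,0) is feasible, giving 18.
The best lattice point is (3,0), giving 27.

27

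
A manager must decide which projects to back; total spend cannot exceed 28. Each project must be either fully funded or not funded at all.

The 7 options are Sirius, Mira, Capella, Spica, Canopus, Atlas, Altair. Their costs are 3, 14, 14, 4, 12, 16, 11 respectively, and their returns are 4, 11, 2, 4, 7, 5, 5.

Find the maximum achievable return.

This is an integer program with binary decision variables.
Take Sirius, Mira, and Altair: cost 3 + 14 + 11 = 28 ≤ 28, return 4 + 11 + 5 = 20.
No other feasible combination does better.

20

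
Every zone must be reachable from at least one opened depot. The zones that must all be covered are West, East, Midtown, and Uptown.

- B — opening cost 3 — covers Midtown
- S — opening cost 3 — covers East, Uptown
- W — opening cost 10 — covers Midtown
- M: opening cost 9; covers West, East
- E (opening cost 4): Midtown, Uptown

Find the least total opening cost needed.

13

This is a weighted set-cover instance.
The greedy cost-per-new-zone heuristic would pick S, B, and M for 15, but a cheaper cover exists.
Choose M and E: together they cover West, East, Midtown, Uptown — every zone.
Total opening cost: 9 + 4 = 13.
No cover costs less than 13.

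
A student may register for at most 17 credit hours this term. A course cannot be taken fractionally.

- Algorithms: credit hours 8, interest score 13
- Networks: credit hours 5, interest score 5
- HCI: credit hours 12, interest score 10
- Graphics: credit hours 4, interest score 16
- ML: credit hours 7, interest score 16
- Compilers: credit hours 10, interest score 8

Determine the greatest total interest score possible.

Algorithms + Networks + Graphics: credit hours 8 + 5 + 4 = 17 ≤ 17, interest score 13 + 5 + 16 = 34.
Networks + Graphics + ML: credit hours 5 + 4 + 7 = 16 ≤ 17, interest score 5 + 16 + 16 = 37.
Graphics + ML: credit hours 4 + 7 = 11 ≤ 17, interest score 16 + 16 = 32.
Best is Networks, Graphics, and ML with total interest score 37.

37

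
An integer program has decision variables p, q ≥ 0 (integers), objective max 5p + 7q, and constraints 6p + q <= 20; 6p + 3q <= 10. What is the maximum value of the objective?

(p,q)=(0,3): 6·0+1·3=3≤20, 6·0+3·3=9≤10, objective 21.
(p,q)=(0,2): 6·0+1·2=2≤20, 6·0+3·2=6≤10, objective 14.
The best lattice point is (0,3), giving 21.

21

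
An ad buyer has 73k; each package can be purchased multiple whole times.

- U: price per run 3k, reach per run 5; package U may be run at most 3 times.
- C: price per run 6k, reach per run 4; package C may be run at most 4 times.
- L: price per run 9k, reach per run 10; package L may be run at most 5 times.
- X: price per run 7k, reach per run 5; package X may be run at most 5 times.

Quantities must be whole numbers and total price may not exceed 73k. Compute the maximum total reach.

78

This is a bounded integer knapsack.
U has the best ratio (5/3); taking only U gives at most 3×5 = 15 (stopped by the supply cap of 3).
Mixing does better — 3×U, 2×C, 5×L, and 1×X: price 73 ≤ 73, reach 3·5 + 2·4 + 5·10 + 1·5 = 78.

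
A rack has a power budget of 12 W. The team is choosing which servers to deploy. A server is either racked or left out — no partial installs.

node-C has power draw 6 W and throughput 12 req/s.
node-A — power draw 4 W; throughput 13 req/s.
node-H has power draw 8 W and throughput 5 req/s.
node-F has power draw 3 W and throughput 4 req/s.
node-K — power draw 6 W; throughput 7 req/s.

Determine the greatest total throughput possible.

Take node-C and node-A: power draw 6 + 4 = 10 ≤ 12, throughput 12 + 13 = 25.
No other feasible combination does better.

25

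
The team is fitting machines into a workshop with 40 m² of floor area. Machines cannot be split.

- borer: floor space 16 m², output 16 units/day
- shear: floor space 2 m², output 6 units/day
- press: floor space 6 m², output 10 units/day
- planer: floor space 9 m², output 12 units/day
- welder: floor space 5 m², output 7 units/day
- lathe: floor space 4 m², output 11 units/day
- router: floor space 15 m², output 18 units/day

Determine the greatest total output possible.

This is an integer program with binary decision variables.
Take press, planer, welder, lathe, and router: floor space 6 + 9 + 5 + 4 + 15 = 39 ≤ 40, output 10 + 12 + 7 + 11 + 18 = 58.
No other feasible combination does better.

58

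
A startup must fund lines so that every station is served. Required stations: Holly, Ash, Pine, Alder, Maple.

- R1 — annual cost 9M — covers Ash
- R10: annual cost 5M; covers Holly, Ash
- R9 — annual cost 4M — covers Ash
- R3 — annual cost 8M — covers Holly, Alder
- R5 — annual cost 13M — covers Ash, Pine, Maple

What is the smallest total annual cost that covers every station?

21

The greedy cost-per-new-station heuristic would pick R10, R5, and R3 for 26, but a cheaper cover exists.
Choose R3 and R5: together they cover Holly, Ash, Pine, Alder, Maple — every station.
Total annual cost: 8 + 13 = 21.
No cover costs less than 21.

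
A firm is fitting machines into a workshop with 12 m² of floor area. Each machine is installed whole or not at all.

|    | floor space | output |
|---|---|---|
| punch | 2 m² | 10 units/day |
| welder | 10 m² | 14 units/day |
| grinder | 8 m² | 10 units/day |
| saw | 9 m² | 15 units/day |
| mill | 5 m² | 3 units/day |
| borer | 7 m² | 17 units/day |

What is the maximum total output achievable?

27

punch + saw: floor space 2 + 9 = 11 ≤ 12, output 10 + 15 = 25.
punch + borer: floor space 2 + 7 = 9 ≤ 12, output 10 + 17 = 27.
Best is punch and borer with total output 27.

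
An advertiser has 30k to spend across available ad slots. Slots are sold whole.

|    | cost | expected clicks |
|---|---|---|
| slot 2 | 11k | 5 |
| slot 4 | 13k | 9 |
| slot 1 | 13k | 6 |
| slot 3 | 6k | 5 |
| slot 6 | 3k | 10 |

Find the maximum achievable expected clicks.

slot 4 + slot 3 + slot 6: cost 13 + 6 + 3 = 22 ≤ 30, expected clicks 9 + 5 + 10 = 24.
slot 4 + slot 1 + slot 6: cost 13 + 13 + 3 = 29 ≤ 30, expected clicks 9 + 6 + 10 = 25.
slot 2 + slot 4 + slot 6: cost 11 + 13 + 3 = 27 ≤ 30, expected clicks 5 + 9 + 10 = 24.
Best is slot 4, slot 1, and slot 6 with total expected clicks 25.

25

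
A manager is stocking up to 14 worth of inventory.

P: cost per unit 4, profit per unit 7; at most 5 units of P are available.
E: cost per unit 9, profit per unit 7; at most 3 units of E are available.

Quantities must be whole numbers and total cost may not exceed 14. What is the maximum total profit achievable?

This is a bounded integer knapsack.
Take 3×P: cost 12 ≤ 14, profit 3·7 = 21.
No other integer combination yields more.

21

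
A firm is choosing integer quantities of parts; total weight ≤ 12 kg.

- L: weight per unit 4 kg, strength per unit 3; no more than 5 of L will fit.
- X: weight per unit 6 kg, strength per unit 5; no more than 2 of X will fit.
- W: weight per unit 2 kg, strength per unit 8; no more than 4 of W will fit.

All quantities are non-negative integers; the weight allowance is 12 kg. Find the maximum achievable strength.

35

This is a bounded integer knapsack.
Take 1×L and 4×W: weight 12 ≤ 12, strength 1·3 + 4·8 = 35.
W has the best ratio (8/2) and is taken to its limit of 4; remaining capacity is filled optimally with the others.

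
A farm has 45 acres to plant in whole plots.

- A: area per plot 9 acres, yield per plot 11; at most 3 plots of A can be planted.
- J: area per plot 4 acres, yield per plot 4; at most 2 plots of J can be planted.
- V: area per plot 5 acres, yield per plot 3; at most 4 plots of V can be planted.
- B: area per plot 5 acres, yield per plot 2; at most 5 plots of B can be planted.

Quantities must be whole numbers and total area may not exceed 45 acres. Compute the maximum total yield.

47

3×A, 2×J, and 2×V: area 45 ≤ 45, yield 3·11 + 2·4 + 2·3 = 47.
3×A, 2×J, 1×V, and 1×B: area 45 ≤ 45, yield 3·11 + 2·4 + 1·3 + 1·2 = 46.
Best is 47.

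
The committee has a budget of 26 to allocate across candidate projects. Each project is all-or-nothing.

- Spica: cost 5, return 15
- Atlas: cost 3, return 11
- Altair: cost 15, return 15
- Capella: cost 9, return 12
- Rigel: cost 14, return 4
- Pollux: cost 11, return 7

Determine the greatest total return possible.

41

Treat it as a binary knapsack problem.
Spica + Atlas + Capella: cost 5 + 3 + 9 = 17 ≤ 26, return 15 + 11 + 12 = 38.
Spica + Atlas + Altair: cost 5 + 3 + 15 = 23 ≤ 26, return 15 + 11 + 15 = 41.
Best is Spica, Atlas, and Altair with total return 41.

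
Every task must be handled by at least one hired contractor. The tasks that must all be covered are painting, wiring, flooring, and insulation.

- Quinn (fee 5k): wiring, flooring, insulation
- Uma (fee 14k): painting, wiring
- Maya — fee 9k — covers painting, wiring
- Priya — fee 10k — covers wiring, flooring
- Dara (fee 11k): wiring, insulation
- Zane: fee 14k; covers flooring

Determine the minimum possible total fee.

14

This is a weighted set-cover instance.
Choose Quinn and Maya: together they cover painting, wiring, flooring, insulation — every task.
Total fee: 5 + 9 = 14.
No cover costs less than 14.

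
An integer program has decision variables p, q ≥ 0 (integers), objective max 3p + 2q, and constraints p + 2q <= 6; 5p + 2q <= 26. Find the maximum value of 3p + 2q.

15

The continuous relaxation peaks at (5, 0.5) with value 16.00; rounding to a feasible lattice point costs some objective.
(p,q)=(5,0): 1·5+2·0=5≤6, 5·5+2·0=25≤26, objective 15.
(p,q)=(4,1): 1·4+2·1=6≤6, 5·4+2·1=22≤26, objective 14.
(p,q)=(4,0): 1·4+2·0=4≤6, 5·4+2·0=20≤26, objective 12.
Maximum is 15 at (p,q)=(5,0).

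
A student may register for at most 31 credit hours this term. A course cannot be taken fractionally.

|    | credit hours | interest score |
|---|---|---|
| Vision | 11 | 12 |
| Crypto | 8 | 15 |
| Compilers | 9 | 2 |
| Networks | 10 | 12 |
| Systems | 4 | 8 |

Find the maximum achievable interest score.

Vision + Crypto + Networks: credit hours 11 + 8 + 10 = 29 ≤ 31, interest score 12 + 15 + 12 = 39.
Crypto + Networks + Systems: credit hours 8 + 10 + 4 = 22 ≤ 31, interest score 15 + 12 + 8 = 35.
Crypto + Compilers + Networks + Systems: credit hours 8 + 9 + 10 + 4 = 31 ≤ 31, interest score 15 + 2 + 12 + 8 = 37.
Best is Vision, Crypto, and Networks with total interest score 39.

39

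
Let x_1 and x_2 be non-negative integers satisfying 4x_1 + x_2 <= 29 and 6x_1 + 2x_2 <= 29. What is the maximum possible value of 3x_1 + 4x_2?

(x_1,x_2)=(0,14): 4·0+1·14=14≤29, 6·0+2·14=28≤29, objective 56.
(x_1,x_2)=(0,13): 4·0+1·13=13≤29, 6·0+2·13=26≤29, objective 52.
The best lattice point is (0,14), giving 56.

56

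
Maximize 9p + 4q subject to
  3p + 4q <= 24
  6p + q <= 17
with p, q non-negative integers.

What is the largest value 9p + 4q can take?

(p,q)=(2,4): 3·2+4·4=22≤24, 6·2+1·4=16≤17, objective 34.
(p,q)=(2,3): 3·2+4·3=18≤24, 6·2+1·3=15≤17, objective 30.
(p,q)=(1,5): 3·1+4·5=23≤24, 6·1+1·5=11≤17, objective 29.
(p,q)=(1,4): 3·1+4·4=19≤24, 6·1+1·4=10≤17, objective 25.
Maximum is 34 at (p,q)=(2,4).

34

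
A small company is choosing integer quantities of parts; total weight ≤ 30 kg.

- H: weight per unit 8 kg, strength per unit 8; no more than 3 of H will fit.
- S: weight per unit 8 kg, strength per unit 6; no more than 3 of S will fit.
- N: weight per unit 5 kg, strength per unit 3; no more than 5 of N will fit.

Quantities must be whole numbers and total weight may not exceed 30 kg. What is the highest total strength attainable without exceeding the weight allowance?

27

H has the best ratio (8/8); taking only H gives at most 3×8 = 24 (stopped by the weight limit).
Mixing does better — 3×H and 1×N: weight 29 ≤ 30, strength 3·8 + 1·3 = 27.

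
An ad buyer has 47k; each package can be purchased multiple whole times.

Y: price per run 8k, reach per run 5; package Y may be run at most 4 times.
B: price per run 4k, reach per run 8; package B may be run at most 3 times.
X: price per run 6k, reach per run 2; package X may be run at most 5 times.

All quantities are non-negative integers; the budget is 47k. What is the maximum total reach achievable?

This is a bounded integer knapsack.
B has the best ratio (8/4); taking only B gives at most 3×8 = 24 (stopped by the supply cap of 3).
Mixing does better — 4×Y and 3×B: price 44 ≤ 47, reach 4·5 + 3·8 = 44.

44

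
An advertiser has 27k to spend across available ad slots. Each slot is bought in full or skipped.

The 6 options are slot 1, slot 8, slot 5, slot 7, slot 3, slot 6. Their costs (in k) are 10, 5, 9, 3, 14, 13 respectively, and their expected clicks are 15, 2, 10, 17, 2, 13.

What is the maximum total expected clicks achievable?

45

slot 1 + slot 7 + slot 6: cost 10 + 3 + 13 = 26 ≤ 27, expected clicks 15 + 17 + 13 = 45.
slot 1 + slot 8 + slot 5 + slot 7: cost 10 + 5 + 9 + 3 = 27 ≤ 27, expected clicks 15 + 2 + 10 + 17 = 44.
Best is slot 1, slot 7, and slot 6 with total expected clicks 45.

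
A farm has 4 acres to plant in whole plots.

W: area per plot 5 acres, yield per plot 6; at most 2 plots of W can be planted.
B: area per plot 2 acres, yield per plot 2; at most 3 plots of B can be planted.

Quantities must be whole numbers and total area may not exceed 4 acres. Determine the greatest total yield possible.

4

W has the best ratio (6/5); taking only W gives at most 0×6 = 0 (stopped by the area limit).
Mixing does better — 2×B: area 4 ≤ 4, yield 2·2 = 4.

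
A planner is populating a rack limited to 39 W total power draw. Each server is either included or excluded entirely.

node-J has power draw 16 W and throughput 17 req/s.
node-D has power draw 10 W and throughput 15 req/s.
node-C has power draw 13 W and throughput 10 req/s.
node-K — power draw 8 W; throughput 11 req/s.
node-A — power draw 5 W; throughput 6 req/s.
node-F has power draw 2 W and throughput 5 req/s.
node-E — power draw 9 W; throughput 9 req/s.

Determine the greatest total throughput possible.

49

Allowing fractional choices, the relaxed optimum would be about 51.9, but servers are indivisible.
node-J + node-D + node-K + node-A: power draw 16 + 10 + 8 + 5 = 39 ≤ 39, throughput 17 + 15 + 11 + 6 = 49.
node-J + node-D + node-K + node-F: power draw 16 + 10 + 8 + 2 = 36 ≤ 39, throughput 17 + 15 + 11 + 5 = 48.
Best is node-J, node-D, node-K, and node-A with total throughput 49.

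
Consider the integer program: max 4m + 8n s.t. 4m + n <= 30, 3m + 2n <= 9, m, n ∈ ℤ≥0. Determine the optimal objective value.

The continuous relaxation peaks at (0, 4.5) with value 36.00; rounding to a feasible lattice point costs some objective.
(m,n)=(0,4): 4·0+1·4=4≤30, 3·0+2·4=8≤9, objective 32.
(m,n)=(1,3): 4·1+1·3=7≤30, 3·1+2·3=9≤9, objective 28.
Maximum is 32 at (m,n)=(0,4).

32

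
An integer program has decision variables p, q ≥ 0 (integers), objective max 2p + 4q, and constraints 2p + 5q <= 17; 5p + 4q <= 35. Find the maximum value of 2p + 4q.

16

(p,q)=(6,1) is feasible, giving 16.
(p,q)=(7,0) is feasible, giving 14.
(p,q)=(5,1) is feasible, giving 14.
(p,q)=(6,0) is feasible, giving 12.
Maximum is 16 at (p,q)=(6,1).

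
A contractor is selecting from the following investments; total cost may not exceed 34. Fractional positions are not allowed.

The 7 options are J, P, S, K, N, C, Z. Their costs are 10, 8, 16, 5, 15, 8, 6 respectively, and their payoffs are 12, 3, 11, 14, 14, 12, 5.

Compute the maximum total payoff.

45

Treat it as a binary knapsack problem.
J + K + C + Z: cost 10 + 5 + 8 + 6 = 29 ≤ 34, payoff 12 + 14 + 12 + 5 = 43.
K + N + C + Z: cost 5 + 15 + 8 + 6 = 34 ≤ 34, payoff 14 + 14 + 12 + 5 = 45.
Best is K, N, C, and Z with total payoff 45.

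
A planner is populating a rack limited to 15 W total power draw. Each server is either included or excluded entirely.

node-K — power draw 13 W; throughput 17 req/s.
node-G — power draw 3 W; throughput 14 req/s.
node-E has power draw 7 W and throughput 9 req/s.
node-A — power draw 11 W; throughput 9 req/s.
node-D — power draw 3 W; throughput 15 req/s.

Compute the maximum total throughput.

38

Allowing fractional choices, the relaxed optimum would be about 40.8, but servers are indivisible.
node-G + node-D: power draw 3 + 3 = 6 ≤ 15, throughput 14 + 15 = 29.
node-G + node-E + node-D: power draw 3 + 7 + 3 = 13 ≤ 15, throughput 14 + 9 + 15 = 38.
node-E + node-D: power draw 7 + 3 = 10 ≤ 15, throughput 9 + 15 = 24.
Best is node-G, node-E, and node-D with total throughput 38.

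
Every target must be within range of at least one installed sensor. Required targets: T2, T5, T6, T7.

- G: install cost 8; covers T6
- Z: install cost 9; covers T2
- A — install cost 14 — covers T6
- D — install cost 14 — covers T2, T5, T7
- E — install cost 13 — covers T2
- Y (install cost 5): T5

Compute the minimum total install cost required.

Choose G and D: together they cover T2, T5, T6, T7 — every target.
Total install cost: 8 + 14 = 22.

22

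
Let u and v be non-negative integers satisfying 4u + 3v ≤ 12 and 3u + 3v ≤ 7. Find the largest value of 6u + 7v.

14

The continuous relaxation peaks at (0, 2.33) with value 16.33; rounding to a feasible lattice point costs some objective.
(u,v)=(0,2): 4·0+3·2=6≤12, 3·0+3·2=6≤7, objective 14.
(u,v)=(1,1): 4·1+3·1=7≤12, 3·1+3·1=6≤7, objective 13.
(u,v)=(0,1): 4·0+3·1=3≤12, 3·0+3·1=3≤7, objective 7.
No feasible integer point exceeds 14.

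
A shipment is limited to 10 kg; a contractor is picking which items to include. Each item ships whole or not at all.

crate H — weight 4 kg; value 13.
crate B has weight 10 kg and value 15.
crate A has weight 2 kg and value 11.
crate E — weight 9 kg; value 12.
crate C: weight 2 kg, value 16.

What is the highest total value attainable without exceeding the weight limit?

40

This is an integer program with binary decision variables.
Take crate H, crate A, and crate C: weight 4 + 2 + 2 = 8 ≤ 10, value 13 + 11 + 16 = 40.
No other feasible combination does better.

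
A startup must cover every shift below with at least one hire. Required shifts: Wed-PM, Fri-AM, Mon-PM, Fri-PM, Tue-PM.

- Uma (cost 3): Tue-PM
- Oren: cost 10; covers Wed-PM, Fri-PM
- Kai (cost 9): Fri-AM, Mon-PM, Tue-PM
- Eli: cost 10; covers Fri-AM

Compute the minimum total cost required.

19

The greedy cost-per-new-shift heuristic would pick Uma, Kai, and Oren for 22, but a cheaper cover exists.
Choose Oren and Kai: together they cover Wed-PM, Fri-AM, Mon-PM, Fri-PM, Tue-PM — every shift.
Total cost: 10 + 9 = 19.
No cover costs less than 19.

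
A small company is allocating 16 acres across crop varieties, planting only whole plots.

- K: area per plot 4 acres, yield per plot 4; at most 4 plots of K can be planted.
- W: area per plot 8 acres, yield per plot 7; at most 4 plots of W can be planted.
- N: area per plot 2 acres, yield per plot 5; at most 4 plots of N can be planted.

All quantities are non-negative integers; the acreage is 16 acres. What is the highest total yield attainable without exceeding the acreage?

N has the best ratio (5/2); taking only N gives at most 4×5 = 20 (stopped by the supply cap of 4).
Mixing does better — 2×K and 4×N: area 16 ≤ 16, yield 2·4 + 4·5 = 28.

28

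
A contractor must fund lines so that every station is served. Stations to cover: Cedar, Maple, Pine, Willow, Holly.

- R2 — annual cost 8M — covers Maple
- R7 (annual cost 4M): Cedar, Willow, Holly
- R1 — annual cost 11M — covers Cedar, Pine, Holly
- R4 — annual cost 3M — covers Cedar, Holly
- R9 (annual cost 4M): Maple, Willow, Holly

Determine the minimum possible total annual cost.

15

The greedy cost-per-new-station heuristic would pick R7, R9, and R1 for 19, but a cheaper cover exists.
Choose R1 and R9: together they cover Cedar, Maple, Pine, Willow, Holly — every station.
Total annual cost: 11 + 4 = 15.
No cover costs less than 15.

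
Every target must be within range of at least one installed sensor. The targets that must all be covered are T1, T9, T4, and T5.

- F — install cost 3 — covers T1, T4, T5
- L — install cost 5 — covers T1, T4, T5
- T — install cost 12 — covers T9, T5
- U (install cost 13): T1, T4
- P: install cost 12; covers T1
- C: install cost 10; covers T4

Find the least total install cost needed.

15

Choose F and T: together they cover T1, T9, T4, T5 — every target.
Total install cost: 3 + 12 = 15.
No cover costs less than 15.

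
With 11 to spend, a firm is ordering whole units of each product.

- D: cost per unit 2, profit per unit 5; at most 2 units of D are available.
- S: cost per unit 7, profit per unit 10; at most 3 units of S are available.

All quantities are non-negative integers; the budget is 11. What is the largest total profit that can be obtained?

Take 2×D and 1×S: cost 11 ≤ 11, profit 2·5 + 1·10 = 20.
D has the best ratio (5/2) and is taken to its limit of 2; remaining capacity is filled optimally with the others.

20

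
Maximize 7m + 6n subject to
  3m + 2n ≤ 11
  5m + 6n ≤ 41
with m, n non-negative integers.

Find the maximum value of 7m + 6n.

31

Relaxing integrality, the LP optimum is 33.00 at (m,n) = (0, 5.5), which is not an integer point.
(m,n)=(1,4): 3·1+2·4=11≤11, 5·1+6·4=29≤41, objective 31.
(m,n)=(0,5): 3·0+2·5=10≤11, 5·0+6·5=30≤41, objective 30.
(m,n)=(1,3): 3·1+2·3=9≤11, 5·1+6·3=23≤41, objective 25.
The best lattice point is (1,4), giving 31.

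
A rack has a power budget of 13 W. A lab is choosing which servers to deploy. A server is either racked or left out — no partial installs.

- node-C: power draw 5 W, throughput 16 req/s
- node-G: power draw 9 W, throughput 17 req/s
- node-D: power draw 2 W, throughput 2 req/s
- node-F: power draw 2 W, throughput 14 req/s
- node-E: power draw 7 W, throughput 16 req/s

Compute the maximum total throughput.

33

node-G + node-D + node-F: power draw 9 + 2 + 2 = 13 ≤ 13, throughput 17 + 2 + 14 = 33.
node-C + node-D + node-F: power draw 5 + 2 + 2 = 9 ≤ 13, throughput 16 + 2 + 14 = 32.
Best is node-G, node-D, and node-F with total throughput 33.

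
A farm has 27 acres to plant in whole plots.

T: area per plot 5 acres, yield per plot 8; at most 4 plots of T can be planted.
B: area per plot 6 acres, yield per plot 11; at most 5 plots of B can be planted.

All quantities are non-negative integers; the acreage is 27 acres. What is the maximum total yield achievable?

B has the best ratio (11/6); taking only B gives at most 4×11 = 44 (stopped by the area limit).
Mixing does better — 3×T and 2×B: area 27 ≤ 27, yield 3·8 + 2·11 = 46.

46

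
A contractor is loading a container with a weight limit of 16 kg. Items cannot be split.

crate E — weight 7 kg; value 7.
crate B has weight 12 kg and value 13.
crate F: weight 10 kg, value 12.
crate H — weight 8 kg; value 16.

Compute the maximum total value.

23

Take crate E and crate H: weight 7 + 8 = 15 ≤ 16, value 7 + 16 = 23.
No other feasible combination does better.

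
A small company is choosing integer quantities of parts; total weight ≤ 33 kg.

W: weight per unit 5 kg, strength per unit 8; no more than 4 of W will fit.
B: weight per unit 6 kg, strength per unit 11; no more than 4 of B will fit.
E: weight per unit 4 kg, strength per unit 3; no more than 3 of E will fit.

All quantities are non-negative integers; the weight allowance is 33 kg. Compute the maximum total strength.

57

This is a bounded integer knapsack.
B has the best ratio (11/6); taking only B gives at most 4×11 = 44 (stopped by the supply cap of 4).
Mixing does better — 3×W and 3×B: weight 33 ≤ 33, strength 3·8 + 3·11 = 57.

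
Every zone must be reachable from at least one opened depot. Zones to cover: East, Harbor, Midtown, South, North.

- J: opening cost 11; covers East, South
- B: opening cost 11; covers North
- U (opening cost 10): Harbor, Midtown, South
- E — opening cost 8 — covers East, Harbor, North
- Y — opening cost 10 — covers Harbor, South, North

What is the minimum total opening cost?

Choose U and E: together they cover East, Harbor, Midtown, South, North — every zone.
Total opening cost: 10 + 8 = 18.
No cover costs less than 18.

18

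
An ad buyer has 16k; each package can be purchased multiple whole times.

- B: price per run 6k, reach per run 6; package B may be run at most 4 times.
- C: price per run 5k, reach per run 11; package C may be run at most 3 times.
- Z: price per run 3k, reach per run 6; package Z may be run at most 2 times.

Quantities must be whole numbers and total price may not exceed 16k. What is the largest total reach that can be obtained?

34

2×C and 2×Z: price 16 ≤ 16, reach 2·11 + 2·6 = 34.
3×C: price 15 ≤ 16, reach 3·11 = 33.
Best is 34.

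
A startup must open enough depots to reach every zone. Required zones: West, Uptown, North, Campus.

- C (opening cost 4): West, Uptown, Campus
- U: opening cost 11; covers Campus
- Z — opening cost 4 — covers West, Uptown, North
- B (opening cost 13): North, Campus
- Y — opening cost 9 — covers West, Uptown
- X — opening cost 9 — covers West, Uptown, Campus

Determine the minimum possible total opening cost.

Choose C and Z: together they cover West, Uptown, North, Campus — every zone.
Total opening cost: 4 + 4 = 8.
No cover costs less than 8.

8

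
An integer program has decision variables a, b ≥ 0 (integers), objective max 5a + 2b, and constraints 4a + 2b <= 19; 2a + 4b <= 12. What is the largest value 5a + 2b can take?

22

The continuous relaxation peaks at (4.75, 0) with value 23.75; rounding to a feasible lattice point costs some objective.
(a,b)=(4,1): 4·4+2·1=18≤19, 2·4+4·1=12≤12, objective 22.
(a,b)=(4,0): 4·4+2·0=16≤19, 2·4+4·0=8≤12, objective 20.
(a,b)=(3,1): 4·3+2·1=14≤19, 2·3+4·1=10≤12, objective 17.
Maximum is 22 at (a,b)=(4,1).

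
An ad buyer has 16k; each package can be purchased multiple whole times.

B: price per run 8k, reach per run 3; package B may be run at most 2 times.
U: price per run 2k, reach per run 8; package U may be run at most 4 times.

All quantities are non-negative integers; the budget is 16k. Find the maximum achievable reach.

35

Take 1×B and 4×U: price 16 ≤ 16, reach 1·3 + 4·8 = 35.
U has the best ratio (8/2) and is taken to its limit of 4; remaining capacity is filled optimally with the others.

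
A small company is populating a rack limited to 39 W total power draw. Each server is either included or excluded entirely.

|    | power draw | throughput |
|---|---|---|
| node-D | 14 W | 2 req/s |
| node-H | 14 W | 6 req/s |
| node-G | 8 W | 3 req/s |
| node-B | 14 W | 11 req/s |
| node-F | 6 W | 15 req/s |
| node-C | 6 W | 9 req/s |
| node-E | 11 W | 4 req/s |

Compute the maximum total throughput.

39

This is an integer program with binary decision variables.
node-G + node-B + node-F + node-C: power draw 8 + 14 + 6 + 6 = 34 ≤ 39, throughput 3 + 11 + 15 + 9 = 38.
node-B + node-F + node-C + node-E: power draw 14 + 6 + 6 + 11 = 37 ≤ 39, throughput 11 + 15 + 9 + 4 = 39.
node-B + node-F + node-C: power draw 14 + 6 + 6 = 26 ≤ 39, throughput 11 + 15 + 9 = 35.
Best is node-B, node-F, node-C, and node-E with total throughput 39.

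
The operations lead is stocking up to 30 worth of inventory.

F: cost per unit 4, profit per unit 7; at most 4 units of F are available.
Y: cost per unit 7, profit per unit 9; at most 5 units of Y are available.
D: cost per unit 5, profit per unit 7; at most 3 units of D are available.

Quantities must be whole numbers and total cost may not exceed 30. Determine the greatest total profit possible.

46

2×F, 1×Y, and 3×D: cost 30 ≤ 30, profit 2·7 + 1·9 + 3·7 = 44.
4×F and 2×Y: cost 30 ≤ 30, profit 4·7 + 2·9 = 46.
Best is 46.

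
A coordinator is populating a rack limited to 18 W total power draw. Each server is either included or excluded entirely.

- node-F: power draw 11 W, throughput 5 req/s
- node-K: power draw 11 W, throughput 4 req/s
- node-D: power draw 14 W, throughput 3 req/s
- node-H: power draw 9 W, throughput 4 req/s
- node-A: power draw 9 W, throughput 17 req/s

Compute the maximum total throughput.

Treat it as a binary knapsack problem.
node-H + node-A: power draw 9 + 9 = 18 ≤ 18, throughput 4 + 17 = 21.
node-A: power draw 9 ≤ 18, throughput 17.
Best is node-H and node-A with total throughput 21.

21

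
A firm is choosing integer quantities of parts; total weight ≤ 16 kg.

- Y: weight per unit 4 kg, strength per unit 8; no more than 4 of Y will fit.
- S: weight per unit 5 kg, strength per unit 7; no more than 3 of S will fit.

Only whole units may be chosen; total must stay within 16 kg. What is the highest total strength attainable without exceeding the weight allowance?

32

Y has the best ratio (8/4); taking only Y gives at most 4×8 = 32 (stopped by the weight limit).
Optimal: 4×Y: weight 16 ≤ 16, strength 4·8 = 32.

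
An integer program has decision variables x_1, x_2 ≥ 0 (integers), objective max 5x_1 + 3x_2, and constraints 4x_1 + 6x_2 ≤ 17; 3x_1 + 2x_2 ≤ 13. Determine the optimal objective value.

20

(x_1,x_2)=(4,0): 4·4+6·0=16≤17, 3·4+2·0=12≤13, objective 20.
(x_1,x_2)=(3,0): 4·3+6·0=12≤17, 3·3+2·0=9≤13, objective 15.
The best lattice point is (4,0), giving 20.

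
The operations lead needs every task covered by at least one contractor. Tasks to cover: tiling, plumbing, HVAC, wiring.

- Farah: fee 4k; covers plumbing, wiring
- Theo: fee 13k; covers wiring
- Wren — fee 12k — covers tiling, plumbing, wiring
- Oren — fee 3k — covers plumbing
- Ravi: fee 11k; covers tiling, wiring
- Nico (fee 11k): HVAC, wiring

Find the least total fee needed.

The greedy cost-per-new-task heuristic would pick Farah, Ravi, and Nico for 26, but a cheaper cover exists.
Choose Wren and Nico: together they cover tiling, plumbing, HVAC, wiring — every task.
Total fee: 12 + 11 = 23.
No cover costs less than 23.

23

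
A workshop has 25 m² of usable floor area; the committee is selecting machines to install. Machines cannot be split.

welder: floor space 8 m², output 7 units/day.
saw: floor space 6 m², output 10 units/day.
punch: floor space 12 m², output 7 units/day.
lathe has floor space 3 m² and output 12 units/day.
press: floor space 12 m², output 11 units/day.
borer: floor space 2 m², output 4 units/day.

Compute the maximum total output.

saw + lathe + press + borer: floor space 6 + 3 + 12 + 2 = 23 ≤ 25, output 10 + 12 + 11 + 4 = 37.
welder + lathe + press + borer: floor space 8 + 3 + 12 + 2 = 25 ≤ 25, output 7 + 12 + 11 + 4 = 34.
welder + saw + lathe + borer: floor space 8 + 6 + 3 + 2 = 19 ≤ 25, output 7 + 10 + 12 + 4 = 33.
Best is saw, lathe, press, and borer with total output 37.

37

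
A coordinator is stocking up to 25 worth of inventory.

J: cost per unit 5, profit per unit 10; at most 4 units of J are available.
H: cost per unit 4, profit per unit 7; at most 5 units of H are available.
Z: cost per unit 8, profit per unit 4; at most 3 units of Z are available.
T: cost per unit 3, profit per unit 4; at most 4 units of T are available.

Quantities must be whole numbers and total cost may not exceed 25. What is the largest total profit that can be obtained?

J has the best ratio (10/5); taking only J gives at most 4×10 = 40 (stopped by the supply cap of 4).
Mixing does better — 4×J and 1×H: cost 24 ≤ 25, profit 4·10 + 1·7 = 47.

47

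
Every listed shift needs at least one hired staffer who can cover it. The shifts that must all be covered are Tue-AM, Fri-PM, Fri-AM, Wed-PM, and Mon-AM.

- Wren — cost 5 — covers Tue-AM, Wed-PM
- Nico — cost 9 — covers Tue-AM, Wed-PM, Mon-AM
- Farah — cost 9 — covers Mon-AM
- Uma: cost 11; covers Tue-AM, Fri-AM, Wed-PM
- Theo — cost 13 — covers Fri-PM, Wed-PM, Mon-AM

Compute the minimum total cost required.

24

Choose Uma and Theo: together they cover Tue-AM, Fri-PM, Fri-AM, Wed-PM, Mon-AM — every shift.
Total cost: 11 + 13 = 24.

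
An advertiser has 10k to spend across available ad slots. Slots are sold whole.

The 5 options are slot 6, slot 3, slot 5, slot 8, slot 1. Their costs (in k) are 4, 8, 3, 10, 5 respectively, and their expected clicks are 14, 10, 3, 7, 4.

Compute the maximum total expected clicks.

This is a 0-1 knapsack instance.
slot 6 + slot 1: cost 4 + 5 = 9 ≤ 10, expected clicks 14 + 4 = 18.
slot 6 + slot 5: cost 4 + 3 = 7 ≤ 10, expected clicks 14 + 3 = 17.
Best is slot 6 and slot 1 with total expected clicks 18.

18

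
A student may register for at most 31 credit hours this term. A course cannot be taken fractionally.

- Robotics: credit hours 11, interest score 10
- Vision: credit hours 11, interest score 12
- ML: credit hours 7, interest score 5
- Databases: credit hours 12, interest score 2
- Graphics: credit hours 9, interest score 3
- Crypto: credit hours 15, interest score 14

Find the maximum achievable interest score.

27

This is a 0-1 knapsack instance.
Allowing fractional choices, the relaxed optimum would be about 30.5, but courses are indivisible.
Vision + Crypto: credit hours 11 + 15 = 26 ≤ 31, interest score 12 + 14 = 26.
Robotics + Vision + ML: credit hours 11 + 11 + 7 = 29 ≤ 31, interest score 10 + 12 + 5 = 27.
Best is Robotics, Vision, and ML with total interest score 27.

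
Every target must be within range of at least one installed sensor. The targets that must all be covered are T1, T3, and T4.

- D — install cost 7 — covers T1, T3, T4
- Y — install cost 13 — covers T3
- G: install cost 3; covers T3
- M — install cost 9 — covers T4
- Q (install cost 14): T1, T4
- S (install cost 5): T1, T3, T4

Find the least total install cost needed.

This is an integer covering problem.
S alone covers T1, T3, T4 — every target.
Total install cost: 5.
No cover costs less than 5.

5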